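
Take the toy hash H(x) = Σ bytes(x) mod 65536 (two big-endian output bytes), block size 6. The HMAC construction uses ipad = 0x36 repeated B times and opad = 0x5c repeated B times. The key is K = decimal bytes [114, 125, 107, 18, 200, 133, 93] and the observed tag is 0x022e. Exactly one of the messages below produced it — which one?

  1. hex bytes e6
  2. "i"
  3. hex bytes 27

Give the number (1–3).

Key decimal bytes [114, 125, 107, 18, 200, 133, 93] = 72 7d 6b 12 c8 85 5d is 7 bytes > B = 6, so hash it first: H(key) = 03 16, then zero-pad to 6 bytes: K' = 03 16 00 00 00 00.
K' ⊕ ipad = 35 20 36 36 36 36; K' ⊕ opad = 5f 4a 5c 5c 5c 5c.
m1: inner = H(35 20 36 36 36 36 e6) = 02 13; tag = H(5f 4a 5c 5c 5c 5c 02 13) = 022e ← matches
m2: inner = H(35 20 36 36 36 36 69) = 01 96; tag = H(5f 4a 5c 5c 5c 5c 01 96) = 02b0
m3: inner = H(35 20 36 36 36 36 27) = 01 54; tag = H(5f 4a 5c 5c 5c 5c 01 54) = 026e

1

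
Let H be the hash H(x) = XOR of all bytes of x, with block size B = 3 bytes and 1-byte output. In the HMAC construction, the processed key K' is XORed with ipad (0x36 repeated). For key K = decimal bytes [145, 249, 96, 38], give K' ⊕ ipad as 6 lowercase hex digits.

183636

Key decimal bytes [145, 249, 96, 38] = 91 f9 60 26 is 4 bytes > B = 3, so hash it first: H(key) = 2e, then zero-pad to 3 bytes: K' = 2e 00 00.
XOR each byte with 0x36: 2e⊕36=18, 00⊕36=36, 00⊕36=36.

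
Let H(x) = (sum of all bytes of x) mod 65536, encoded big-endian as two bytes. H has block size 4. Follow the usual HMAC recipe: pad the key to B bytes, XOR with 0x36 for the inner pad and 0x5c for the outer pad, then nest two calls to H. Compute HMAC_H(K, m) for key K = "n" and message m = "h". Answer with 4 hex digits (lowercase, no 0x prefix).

Key "n" = 6e is 1 byte ≤ B = 4; zero-pad to 4 bytes: K' = 6e 00 00 00.
K' ⊕ ipad = 58 36 36 36.  K' ⊕ opad = 32 5c 5c 5c.
Inner input = (K'⊕ipad) ∥ m = 58 36 36 36 ∥ 68.
Inner hash: sum = 88+54+54+54+104 = 354 → 01 62.
Outer input = (K'⊕opad) ∥ inner = 32 5c 5c 5c ∥ 01 62.
Outer hash (tag): sum = 50+92+92+92+1+98 = 425 → 01 a9.

01a9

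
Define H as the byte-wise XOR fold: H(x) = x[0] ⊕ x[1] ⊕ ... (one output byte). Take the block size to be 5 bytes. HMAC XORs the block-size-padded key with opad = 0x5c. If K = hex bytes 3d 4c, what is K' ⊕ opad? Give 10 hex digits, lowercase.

61105c5c5c

Key hex bytes 3d 4c is 2 bytes ≤ B = 5; zero-pad to 5 bytes: K' = 3d 4c 00 00 00.
XOR each byte with 0x5c: 3d⊕5c=61, 4c⊕5c=10, 00⊕5c=5c, 00⊕5c=5c, 00⊕5c=5c.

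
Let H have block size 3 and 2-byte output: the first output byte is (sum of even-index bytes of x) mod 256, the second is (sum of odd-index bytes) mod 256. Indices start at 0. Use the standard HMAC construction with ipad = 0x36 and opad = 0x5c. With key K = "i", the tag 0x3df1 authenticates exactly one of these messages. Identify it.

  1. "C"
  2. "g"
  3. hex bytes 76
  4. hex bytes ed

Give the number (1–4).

3

Key "i" = 69 is 1 byte ≤ B = 3; zero-pad to 3 bytes: K' = 69 00 00.
K' ⊕ ipad = 5f 36 36; K' ⊕ opad = 35 5c 5c.
m1: inner = H(5f 36 36 43) = 95 79; tag = H(35 5c 5c 95 79) = 0af1
m2: inner = H(5f 36 36 67) = 95 9d; tag = H(35 5c 5c 95 9d) = 2ef1
m3: inner = H(5f 36 36 76) = 95 ac; tag = H(35 5c 5c 95 ac) = 3df1 ← matches
m4: inner = H(5f 36 36 ed) = 95 23; tag = H(35 5c 5c 95 23) = b4f1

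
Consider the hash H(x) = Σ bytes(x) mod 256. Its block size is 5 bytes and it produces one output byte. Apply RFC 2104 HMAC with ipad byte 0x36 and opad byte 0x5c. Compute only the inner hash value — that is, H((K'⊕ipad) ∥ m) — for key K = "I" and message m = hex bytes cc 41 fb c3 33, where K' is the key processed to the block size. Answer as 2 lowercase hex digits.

55

Key "I" = 49 is 1 byte ≤ B = 5; zero-pad to 5 bytes: K' = 49 00 00 00 00.
K' ⊕ ipad = 7f 36 36 36 36.
Inner input = 7f 36 36 36 36 ∥ cc 41 fb c3 33.
Inner hash: sum = 127+54+54+54+54+204+65+251+195+51 = 1109; mod 256 = 85 → 55.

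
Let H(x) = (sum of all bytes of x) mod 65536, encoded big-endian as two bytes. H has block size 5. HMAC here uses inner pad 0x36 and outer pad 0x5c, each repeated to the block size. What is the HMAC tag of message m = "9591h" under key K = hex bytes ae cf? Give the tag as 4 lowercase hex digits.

030f

Key hex bytes ae cf is 2 bytes ≤ B = 5; zero-pad to 5 bytes: K' = ae cf 00 00 00.
K' ⊕ ipad = 98 f9 36 36 36.  K' ⊕ opad = f2 93 5c 5c 5c.
Inner input = (K'⊕ipad) ∥ m = 98 f9 36 36 36 ∥ 39 35 39 31 68.
Inner hash: sum = 152+249+54+54+54+57+53+57+49+104 = 883 → 03 73.
Outer input = (K'⊕opad) ∥ inner = f2 93 5c 5c 5c ∥ 03 73.
Outer hash (tag): sum = 242+147+92+92+92+3+115 = 783 → 03 0f.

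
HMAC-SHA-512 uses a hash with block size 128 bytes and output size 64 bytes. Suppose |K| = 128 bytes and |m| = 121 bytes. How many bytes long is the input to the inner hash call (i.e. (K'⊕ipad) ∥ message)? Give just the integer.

249

Key is 128 ≤ 128 bytes, zero-padded: |K'| = 128.
Inner input = (K'⊕ipad) ∥ m → 128 + 121 = 249 bytes.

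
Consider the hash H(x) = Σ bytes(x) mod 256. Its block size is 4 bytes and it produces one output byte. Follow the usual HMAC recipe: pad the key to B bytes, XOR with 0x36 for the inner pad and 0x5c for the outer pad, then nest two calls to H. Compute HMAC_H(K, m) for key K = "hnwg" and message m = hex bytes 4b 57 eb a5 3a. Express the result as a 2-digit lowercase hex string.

Key "hnwg" = 68 6e 77 67 is exactly B = 4 bytes: K' = 68 6e 77 67.
K' ⊕ ipad = 5e 58 41 51.  K' ⊕ opad = 34 32 2b 3b.
Inner input = (K'⊕ipad) ∥ m = 5e 58 41 51 ∥ 4b 57 eb a5 3a.
Inner hash: sum = 94+88+65+81+75+87+235+165+58 = 948; mod 256 = 180 → b4.
Outer input = (K'⊕opad) ∥ inner = 34 32 2b 3b ∥ b4.
Outer hash (tag): sum = 52+50+43+59+180 = 384; mod 256 = 128 → 80.

80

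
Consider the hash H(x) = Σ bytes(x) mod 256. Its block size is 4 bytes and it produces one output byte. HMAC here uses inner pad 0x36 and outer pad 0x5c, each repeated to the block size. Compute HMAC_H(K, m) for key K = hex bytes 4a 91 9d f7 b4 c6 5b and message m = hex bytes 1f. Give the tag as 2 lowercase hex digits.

5f

Key hex bytes 4a 91 9d f7 b4 c6 5b is 7 bytes > B = 4, so hash it first: H(key) = 44, then zero-pad to 4 bytes: K' = 44 00 00 00.
K' ⊕ ipad = 72 36 36 36.  K' ⊕ opad = 18 5c 5c 5c.
Inner input = (K'⊕ipad) ∥ m = 72 36 36 36 ∥ 1f.
Inner hash: sum = 114+54+54+54+31 = 307; mod 256 = 51 → 33.
Outer input = (K'⊕opad) ∥ inner = 18 5c 5c 5c ∥ 33.
Outer hash (tag): sum = 24+92+92+92+51 = 351; mod 256 = 95 → 5f.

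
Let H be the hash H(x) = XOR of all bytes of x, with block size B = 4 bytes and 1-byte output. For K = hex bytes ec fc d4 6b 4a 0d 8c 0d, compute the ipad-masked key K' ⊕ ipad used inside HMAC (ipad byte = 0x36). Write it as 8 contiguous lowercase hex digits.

Key hex bytes ec fc d4 6b 4a 0d 8c 0d is 8 bytes > B = 4, so hash it first: H(key) = 69, then zero-pad to 4 bytes: K' = 69 00 00 00.
XOR each byte with 0x36: 69⊕36=5f, 00⊕36=36, 00⊕36=36, 00⊕36=36.

5f363636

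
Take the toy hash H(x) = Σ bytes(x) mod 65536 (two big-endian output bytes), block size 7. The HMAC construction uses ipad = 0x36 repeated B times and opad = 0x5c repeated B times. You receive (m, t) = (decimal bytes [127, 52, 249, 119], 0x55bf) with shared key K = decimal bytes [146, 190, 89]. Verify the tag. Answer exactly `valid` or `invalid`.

invalid

Key decimal bytes [146, 190, 89] = 92 be 59 is 3 bytes ≤ B = 7; zero-pad to 7 bytes: K' = 92 be 59 00 00 00 00.
K' ⊕ ipad = a4 88 6f 36 36 36 36; K' ⊕ opad = ce e2 05 5c 5c 5c 5c.
Inner hash: sum = 164+136+111+54+54+54+54+127+52+249+119 = 1174 → 04 96.
Outer hash (recomputed tag): sum = 206+226+5+92+92+92+92+4+150 = 959 → 03 bf.
Recomputed tag = 03bf; claimed = 55bf → mismatch.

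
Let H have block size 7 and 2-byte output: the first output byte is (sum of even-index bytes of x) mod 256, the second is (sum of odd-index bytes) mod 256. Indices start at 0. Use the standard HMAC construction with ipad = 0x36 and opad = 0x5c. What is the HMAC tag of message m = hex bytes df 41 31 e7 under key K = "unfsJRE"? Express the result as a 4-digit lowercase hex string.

Key "unfsJRE" = 75 6e 66 73 4a 52 45 is exactly B = 7 bytes: K' = 75 6e 66 73 4a 52 45.
K' ⊕ ipad = 43 58 50 45 7c 64 73.  K' ⊕ opad = 29 32 3a 2f 16 0e 19.
Inner input = (K'⊕ipad) ∥ m = 43 58 50 45 7c 64 73 ∥ df 41 31 e7.
Inner hash: even-index sum = 682 mod 256 = 170; odd-index sum = 529 mod 256 = 17 → aa 11.
Outer input = (K'⊕opad) ∥ inner = 29 32 3a 2f 16 0e 19 ∥ aa 11.
Outer hash (tag): even-index sum = 163 mod 256 = 163; odd-index sum = 281 mod 256 = 25 → a3 19.

a319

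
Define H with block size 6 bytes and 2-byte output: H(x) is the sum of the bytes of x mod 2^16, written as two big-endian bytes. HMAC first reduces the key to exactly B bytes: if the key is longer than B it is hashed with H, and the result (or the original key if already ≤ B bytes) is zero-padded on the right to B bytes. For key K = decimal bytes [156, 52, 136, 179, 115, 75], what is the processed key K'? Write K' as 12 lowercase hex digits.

9c3488b3734b

Key decimal bytes [156, 52, 136, 179, 115, 75] = 9c 34 88 b3 73 4b is exactly B = 6 bytes: K' = 9c 34 88 b3 73 4b.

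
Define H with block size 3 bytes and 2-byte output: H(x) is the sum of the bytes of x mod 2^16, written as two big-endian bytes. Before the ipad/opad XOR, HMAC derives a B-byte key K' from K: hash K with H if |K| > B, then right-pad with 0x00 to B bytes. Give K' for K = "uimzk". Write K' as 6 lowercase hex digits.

|K| = 5 > B = 3, so first hash the key.
H(K): sum = 117+105+109+122+107 = 560 → 02 30.
Zero-pad H(K) = 02 30 to 3 bytes: K' = 02 30 00.

023000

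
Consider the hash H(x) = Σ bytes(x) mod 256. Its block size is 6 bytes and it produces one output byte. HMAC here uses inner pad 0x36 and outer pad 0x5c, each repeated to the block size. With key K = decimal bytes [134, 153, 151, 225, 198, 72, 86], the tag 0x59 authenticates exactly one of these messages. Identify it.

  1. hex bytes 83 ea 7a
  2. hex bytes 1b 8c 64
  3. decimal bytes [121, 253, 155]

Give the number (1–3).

Key decimal bytes [134, 153, 151, 225, 198, 72, 86] = 86 99 97 e1 c6 48 56 is 7 bytes > B = 6, so hash it first: H(key) = fb, then zero-pad to 6 bytes: K' = fb 00 00 00 00 00.
K' ⊕ ipad = cd 36 36 36 36 36; K' ⊕ opad = a7 5c 5c 5c 5c 5c.
m1: inner = H(cd 36 36 36 36 36 83 ea 7a) = c2; tag = H(a7 5c 5c 5c 5c 5c c2) = 35
m2: inner = H(cd 36 36 36 36 36 1b 8c 64) = e6; tag = H(a7 5c 5c 5c 5c 5c e6) = 59 ← matches
m3: inner = H(cd 36 36 36 36 36 79 fd 9b) = ec; tag = H(a7 5c 5c 5c 5c 5c ec) = 5f

2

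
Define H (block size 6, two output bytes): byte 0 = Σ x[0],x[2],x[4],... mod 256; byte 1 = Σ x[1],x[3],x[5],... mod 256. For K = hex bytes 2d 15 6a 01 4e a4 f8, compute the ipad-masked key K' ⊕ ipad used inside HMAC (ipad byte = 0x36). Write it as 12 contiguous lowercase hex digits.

eb8c36363636

Key hex bytes 2d 15 6a 01 4e a4 f8 is 7 bytes > B = 6, so hash it first: H(key) = dd ba, then zero-pad to 6 bytes: K' = dd ba 00 00 00 00.
XOR each byte with 0x36: dd⊕36=eb, ba⊕36=8c, 00⊕36=36, 00⊕36=36, 00⊕36=36, 00⊕36=36.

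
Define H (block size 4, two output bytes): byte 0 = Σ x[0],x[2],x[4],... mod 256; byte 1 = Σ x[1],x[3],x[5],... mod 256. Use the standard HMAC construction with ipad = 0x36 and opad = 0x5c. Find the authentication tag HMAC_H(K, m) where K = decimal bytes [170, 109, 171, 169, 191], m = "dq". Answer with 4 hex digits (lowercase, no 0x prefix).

Key decimal bytes [170, 109, 171, 169, 191] = aa 6d ab a9 bf is 5 bytes > B = 4, so hash it first: H(key) = 14 16, then zero-pad to 4 bytes: K' = 14 16 00 00.
K' ⊕ ipad = 22 20 36 36.  K' ⊕ opad = 48 4a 5c 5c.
Inner input = (K'⊕ipad) ∥ m = 22 20 36 36 ∥ 64 71.
Inner hash: even-index sum = 188 mod 256 = 188; odd-index sum = 199 mod 256 = 199 → bc c7.
Outer input = (K'⊕opad) ∥ inner = 48 4a 5c 5c ∥ bc c7.
Outer hash (tag): even-index sum = 352 mod 256 = 96; odd-index sum = 365 mod 256 = 109 → 60 6d.

606d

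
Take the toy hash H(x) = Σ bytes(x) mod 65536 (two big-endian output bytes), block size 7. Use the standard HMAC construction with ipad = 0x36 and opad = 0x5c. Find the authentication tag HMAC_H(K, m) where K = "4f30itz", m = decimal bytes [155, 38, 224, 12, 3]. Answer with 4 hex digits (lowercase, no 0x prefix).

02fc

Key "4f30itz" = 34 66 33 30 69 74 7a is exactly B = 7 bytes: K' = 34 66 33 30 69 74 7a.
K' ⊕ ipad = 02 50 05 06 5f 42 4c.  K' ⊕ opad = 68 3a 6f 6c 35 28 26.
Inner input = (K'⊕ipad) ∥ m = 02 50 05 06 5f 42 4c ∥ 9b 26 e0 0c 03.
Inner hash: sum = 2+80+5+6+95+66+76+155+38+224+12+3 = 762 → 02 fa.
Outer input = (K'⊕opad) ∥ inner = 68 3a 6f 6c 35 28 26 ∥ 02 fa.
Outer hash (tag): sum = 104+58+111+108+53+40+38+2+250 = 764 → 02 fc.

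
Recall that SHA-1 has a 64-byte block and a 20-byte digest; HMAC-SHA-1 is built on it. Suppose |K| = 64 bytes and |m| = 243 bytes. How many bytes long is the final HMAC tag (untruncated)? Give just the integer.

20

The tag is one SHA-1 digest: 20 bytes.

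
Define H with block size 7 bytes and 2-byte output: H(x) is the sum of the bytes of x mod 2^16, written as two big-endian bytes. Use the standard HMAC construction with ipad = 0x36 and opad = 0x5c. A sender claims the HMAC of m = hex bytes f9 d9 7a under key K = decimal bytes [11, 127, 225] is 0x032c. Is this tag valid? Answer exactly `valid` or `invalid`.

Key decimal bytes [11, 127, 225] = 0b 7f e1 is 3 bytes ≤ B = 7; zero-pad to 7 bytes: K' = 0b 7f e1 00 00 00 00.
K' ⊕ ipad = 3d 49 d7 36 36 36 36; K' ⊕ opad = 57 23 bd 5c 5c 5c 5c.
Inner hash: sum = 61+73+215+54+54+54+54+249+217+122 = 1153 → 04 81.
Outer hash (recomputed tag): sum = 87+35+189+92+92+92+92+4+129 = 812 → 03 2c.
Recomputed tag = 032c; claimed = 032c → match.

valid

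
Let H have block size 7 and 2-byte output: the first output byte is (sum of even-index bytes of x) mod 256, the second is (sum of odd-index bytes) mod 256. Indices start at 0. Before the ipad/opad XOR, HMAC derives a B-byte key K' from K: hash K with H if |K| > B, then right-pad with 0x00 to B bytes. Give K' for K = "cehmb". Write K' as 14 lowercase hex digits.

6365686d620000

Key "cehmb" = 63 65 68 6d 62 is 5 bytes ≤ B = 7; zero-pad to 7 bytes: K' = 63 65 68 6d 62 00 00.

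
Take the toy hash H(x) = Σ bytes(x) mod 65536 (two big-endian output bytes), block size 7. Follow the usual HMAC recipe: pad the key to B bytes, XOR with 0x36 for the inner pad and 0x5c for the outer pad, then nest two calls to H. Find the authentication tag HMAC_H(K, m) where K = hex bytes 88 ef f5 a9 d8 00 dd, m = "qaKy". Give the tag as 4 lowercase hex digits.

052a

Key hex bytes 88 ef f5 a9 d8 00 dd is exactly B = 7 bytes: K' = 88 ef f5 a9 d8 00 dd.
K' ⊕ ipad = be d9 c3 9f ee 36 eb.  K' ⊕ opad = d4 b3 a9 f5 84 5c 81.
Inner input = (K'⊕ipad) ∥ m = be d9 c3 9f ee 36 eb ∥ 71 61 4b 79.
Inner hash: sum = 190+217+195+159+238+54+235+113+97+75+121 = 1694 → 06 9e.
Outer input = (K'⊕opad) ∥ inner = d4 b3 a9 f5 84 5c 81 ∥ 06 9e.
Outer hash (tag): sum = 212+179+169+245+132+92+129+6+158 = 1322 → 05 2a.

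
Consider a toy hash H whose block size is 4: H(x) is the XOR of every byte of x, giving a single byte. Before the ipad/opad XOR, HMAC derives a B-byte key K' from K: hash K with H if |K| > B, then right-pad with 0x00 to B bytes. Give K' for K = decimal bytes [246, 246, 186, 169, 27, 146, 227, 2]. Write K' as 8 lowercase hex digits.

7b000000

|K| = 8 > B = 4, so first hash the key.
H(K): XOR f6⊕f6⊕ba⊕a9⊕1b⊕92⊕e3⊕02 = 7b.
Zero-pad H(K) = 7b to 4 bytes: K' = 7b 00 00 00.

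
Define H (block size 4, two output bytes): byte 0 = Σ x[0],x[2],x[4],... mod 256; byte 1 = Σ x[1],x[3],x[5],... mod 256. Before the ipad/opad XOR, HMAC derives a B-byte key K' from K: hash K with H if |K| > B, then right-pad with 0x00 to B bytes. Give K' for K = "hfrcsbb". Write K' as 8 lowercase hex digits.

af2b0000

|K| = 7 > B = 4, so first hash the key.
H(K): even-index sum = 431 mod 256 = 175; odd-index sum = 299 mod 256 = 43 → af 2b.
Zero-pad H(K) = af 2b to 4 bytes: K' = af 2b 00 00.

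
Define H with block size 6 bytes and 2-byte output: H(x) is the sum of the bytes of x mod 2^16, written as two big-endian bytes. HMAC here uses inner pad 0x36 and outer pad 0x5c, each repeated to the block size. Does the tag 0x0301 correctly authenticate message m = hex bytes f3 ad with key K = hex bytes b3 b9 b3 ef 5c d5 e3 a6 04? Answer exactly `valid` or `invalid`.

Key hex bytes b3 b9 b3 ef 5c d5 e3 a6 04 is 9 bytes > B = 6, so hash it first: H(key) = 05 cc, then zero-pad to 6 bytes: K' = 05 cc 00 00 00 00.
K' ⊕ ipad = 33 fa 36 36 36 36; K' ⊕ opad = 59 90 5c 5c 5c 5c.
Inner hash: sum = 51+250+54+54+54+54+243+173 = 933 → 03 a5.
Outer hash (recomputed tag): sum = 89+144+92+92+92+92+3+165 = 769 → 03 01.
Recomputed tag = 0301; claimed = 0301 → match.

valid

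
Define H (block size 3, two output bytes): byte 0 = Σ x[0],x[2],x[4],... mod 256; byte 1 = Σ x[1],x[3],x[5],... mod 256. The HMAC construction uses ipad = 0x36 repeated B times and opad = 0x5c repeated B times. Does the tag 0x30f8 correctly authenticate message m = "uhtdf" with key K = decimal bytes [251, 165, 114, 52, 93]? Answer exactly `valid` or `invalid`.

Key decimal bytes [251, 165, 114, 52, 93] = fb a5 72 34 5d is 5 bytes > B = 3, so hash it first: H(key) = ca d9, then zero-pad to 3 bytes: K' = ca d9 00.
K' ⊕ ipad = fc ef 36; K' ⊕ opad = 96 85 5c.
Inner hash: even-index sum = 510 mod 256 = 254; odd-index sum = 574 mod 256 = 62 → fe 3e.
Outer hash (recomputed tag): even-index sum = 304 mod 256 = 48; odd-index sum = 387 mod 256 = 131 → 30 83.
Recomputed tag = 3083; claimed = 30f8 → mismatch.

invalid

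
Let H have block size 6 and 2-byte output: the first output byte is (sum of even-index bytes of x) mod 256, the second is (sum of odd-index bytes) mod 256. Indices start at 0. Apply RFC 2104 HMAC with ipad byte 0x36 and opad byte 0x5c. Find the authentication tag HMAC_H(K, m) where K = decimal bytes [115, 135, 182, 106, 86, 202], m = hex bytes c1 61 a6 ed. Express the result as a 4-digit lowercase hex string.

Key decimal bytes [115, 135, 182, 106, 86, 202] = 73 87 b6 6a 56 ca is exactly B = 6 bytes: K' = 73 87 b6 6a 56 ca.
K' ⊕ ipad = 45 b1 80 5c 60 fc.  K' ⊕ opad = 2f db ea 36 0a 96.
Inner input = (K'⊕ipad) ∥ m = 45 b1 80 5c 60 fc ∥ c1 61 a6 ed.
Inner hash: even-index sum = 652 mod 256 = 140; odd-index sum = 855 mod 256 = 87 → 8c 57.
Outer input = (K'⊕opad) ∥ inner = 2f db ea 36 0a 96 ∥ 8c 57.
Outer hash (tag): even-index sum = 431 mod 256 = 175; odd-index sum = 510 mod 256 = 254 → af fe.

affe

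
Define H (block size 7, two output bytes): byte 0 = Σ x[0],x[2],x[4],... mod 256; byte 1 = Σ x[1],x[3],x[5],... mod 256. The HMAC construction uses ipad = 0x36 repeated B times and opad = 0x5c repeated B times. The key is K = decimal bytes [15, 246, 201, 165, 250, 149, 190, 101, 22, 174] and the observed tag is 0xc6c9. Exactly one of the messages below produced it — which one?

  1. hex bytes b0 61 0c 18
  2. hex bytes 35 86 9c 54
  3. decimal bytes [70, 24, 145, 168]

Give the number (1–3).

Key decimal bytes [15, 246, 201, 165, 250, 149, 190, 101, 22, 174] = 0f f6 c9 a5 fa 95 be 65 16 ae is 10 bytes > B = 7, so hash it first: H(key) = a6 43, then zero-pad to 7 bytes: K' = a6 43 00 00 00 00 00.
K' ⊕ ipad = 90 75 36 36 36 36 36; K' ⊕ opad = fa 1f 5c 5c 5c 5c 5c.
m1: inner = H(90 75 36 36 36 36 36 b0 61 0c 18) = ab 9d; tag = H(fa 1f 5c 5c 5c 5c 5c ab 9d) = ab82
m2: inner = H(90 75 36 36 36 36 36 35 86 9c 54) = 0c b2; tag = H(fa 1f 5c 5c 5c 5c 5c 0c b2) = c0e3
m3: inner = H(90 75 36 36 36 36 36 46 18 91 a8) = f2 b8; tag = H(fa 1f 5c 5c 5c 5c 5c f2 b8) = c6c9 ← matches

3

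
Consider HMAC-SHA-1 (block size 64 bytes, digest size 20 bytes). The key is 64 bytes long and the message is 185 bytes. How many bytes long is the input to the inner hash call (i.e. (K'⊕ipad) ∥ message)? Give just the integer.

249

Key is 64 ≤ 64 bytes, zero-padded: |K'| = 64.
Inner input = (K'⊕ipad) ∥ m → 64 + 185 = 249 bytes.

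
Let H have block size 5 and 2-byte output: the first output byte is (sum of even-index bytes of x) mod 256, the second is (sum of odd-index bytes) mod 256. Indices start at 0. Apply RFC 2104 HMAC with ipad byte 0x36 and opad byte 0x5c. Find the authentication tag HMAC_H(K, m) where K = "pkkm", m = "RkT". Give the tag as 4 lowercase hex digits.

Key "pkkm" = 70 6b 6b 6d is 4 bytes ≤ B = 5; zero-pad to 5 bytes: K' = 70 6b 6b 6d 00.
K' ⊕ ipad = 46 5d 5d 5b 36.  K' ⊕ opad = 2c 37 37 31 5c.
Inner input = (K'⊕ipad) ∥ m = 46 5d 5d 5b 36 ∥ 52 6b 54.
Inner hash: even-index sum = 324 mod 256 = 68; odd-index sum = 350 mod 256 = 94 → 44 5e.
Outer input = (K'⊕opad) ∥ inner = 2c 37 37 31 5c ∥ 44 5e.
Outer hash (tag): even-index sum = 285 mod 256 = 29; odd-index sum = 172 mod 256 = 172 → 1d ac.

1dac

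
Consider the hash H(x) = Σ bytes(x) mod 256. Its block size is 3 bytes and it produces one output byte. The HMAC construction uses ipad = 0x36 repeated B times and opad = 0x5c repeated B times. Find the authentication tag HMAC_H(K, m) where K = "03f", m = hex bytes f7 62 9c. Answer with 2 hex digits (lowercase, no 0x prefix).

65

Key "03f" = 30 33 66 is exactly B = 3 bytes: K' = 30 33 66.
K' ⊕ ipad = 06 05 50.  K' ⊕ opad = 6c 6f 3a.
Inner input = (K'⊕ipad) ∥ m = 06 05 50 ∥ f7 62 9c.
Inner hash: sum = 6+5+80+247+98+156 = 592; mod 256 = 80 → 50.
Outer input = (K'⊕opad) ∥ inner = 6c 6f 3a ∥ 50.
Outer hash (tag): sum = 108+111+58+80 = 357; mod 256 = 101 → 65.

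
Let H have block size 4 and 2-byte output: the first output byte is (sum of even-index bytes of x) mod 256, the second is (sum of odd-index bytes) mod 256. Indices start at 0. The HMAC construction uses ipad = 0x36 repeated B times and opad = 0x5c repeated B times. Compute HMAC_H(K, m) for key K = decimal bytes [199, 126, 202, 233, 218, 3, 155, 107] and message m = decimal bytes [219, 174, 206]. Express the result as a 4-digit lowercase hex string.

Key decimal bytes [199, 126, 202, 233, 218, 3, 155, 107] = c7 7e ca e9 da 03 9b 6b is 8 bytes > B = 4, so hash it first: H(key) = 06 d5, then zero-pad to 4 bytes: K' = 06 d5 00 00.
K' ⊕ ipad = 30 e3 36 36.  K' ⊕ opad = 5a 89 5c 5c.
Inner input = (K'⊕ipad) ∥ m = 30 e3 36 36 ∥ db ae ce.
Inner hash: even-index sum = 527 mod 256 = 15; odd-index sum = 455 mod 256 = 199 → 0f c7.
Outer input = (K'⊕opad) ∥ inner = 5a 89 5c 5c ∥ 0f c7.
Outer hash (tag): even-index sum = 197 mod 256 = 197; odd-index sum = 428 mod 256 = 172 → c5 ac.

c5ac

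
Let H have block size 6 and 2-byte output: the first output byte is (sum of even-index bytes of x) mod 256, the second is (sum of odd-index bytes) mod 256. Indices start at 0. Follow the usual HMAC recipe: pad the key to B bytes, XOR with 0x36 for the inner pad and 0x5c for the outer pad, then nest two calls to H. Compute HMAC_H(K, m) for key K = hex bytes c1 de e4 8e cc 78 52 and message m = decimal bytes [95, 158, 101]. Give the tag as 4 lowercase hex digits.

7c4c

Key hex bytes c1 de e4 8e cc 78 52 is 7 bytes > B = 6, so hash it first: H(key) = c3 e4, then zero-pad to 6 bytes: K' = c3 e4 00 00 00 00.
K' ⊕ ipad = f5 d2 36 36 36 36.  K' ⊕ opad = 9f b8 5c 5c 5c 5c.
Inner input = (K'⊕ipad) ∥ m = f5 d2 36 36 36 36 ∥ 5f 9e 65.
Inner hash: even-index sum = 549 mod 256 = 37; odd-index sum = 476 mod 256 = 220 → 25 dc.
Outer input = (K'⊕opad) ∥ inner = 9f b8 5c 5c 5c 5c ∥ 25 dc.
Outer hash (tag): even-index sum = 380 mod 256 = 124; odd-index sum = 588 mod 256 = 76 → 7c 4c.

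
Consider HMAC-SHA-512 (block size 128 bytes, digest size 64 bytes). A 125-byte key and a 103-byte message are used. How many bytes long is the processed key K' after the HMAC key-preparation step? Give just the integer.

128

Key is 125 ≤ 128 bytes, zero-padded: |K'| = 128.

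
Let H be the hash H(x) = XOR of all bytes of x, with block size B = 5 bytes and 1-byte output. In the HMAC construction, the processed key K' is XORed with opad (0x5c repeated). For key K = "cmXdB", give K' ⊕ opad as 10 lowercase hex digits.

Key "cmXdB" = 63 6d 58 64 42 is exactly B = 5 bytes: K' = 63 6d 58 64 42.
XOR each byte with 0x5c: 63⊕5c=3f, 6d⊕5c=31, 58⊕5c=04, 64⊕5c=38, 42⊕5c=1e.

3f3104381e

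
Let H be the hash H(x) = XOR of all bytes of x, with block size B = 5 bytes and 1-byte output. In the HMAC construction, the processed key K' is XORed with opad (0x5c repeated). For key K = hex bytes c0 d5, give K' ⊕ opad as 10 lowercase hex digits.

Key hex bytes c0 d5 is 2 bytes ≤ B = 5; zero-pad to 5 bytes: K' = c0 d5 00 00 00.
XOR each byte with 0x5c: c0⊕5c=9c, d5⊕5c=89, 00⊕5c=5c, 00⊕5c=5c, 00⊕5c=5c.

9c895c5c5c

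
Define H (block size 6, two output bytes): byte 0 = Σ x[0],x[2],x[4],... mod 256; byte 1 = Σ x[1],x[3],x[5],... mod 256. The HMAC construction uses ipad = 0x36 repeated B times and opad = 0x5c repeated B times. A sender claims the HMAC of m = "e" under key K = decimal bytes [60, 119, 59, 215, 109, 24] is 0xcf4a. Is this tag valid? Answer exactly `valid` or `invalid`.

valid

Key decimal bytes [60, 119, 59, 215, 109, 24] = 3c 77 3b d7 6d 18 is exactly B = 6 bytes: K' = 3c 77 3b d7 6d 18.
K' ⊕ ipad = 0a 41 0d e1 5b 2e; K' ⊕ opad = 60 2b 67 8b 31 44.
Inner hash: even-index sum = 215 mod 256 = 215; odd-index sum = 336 mod 256 = 80 → d7 50.
Outer hash (recomputed tag): even-index sum = 463 mod 256 = 207; odd-index sum = 330 mod 256 = 74 → cf 4a.
Recomputed tag = cf4a; claimed = cf4a → match.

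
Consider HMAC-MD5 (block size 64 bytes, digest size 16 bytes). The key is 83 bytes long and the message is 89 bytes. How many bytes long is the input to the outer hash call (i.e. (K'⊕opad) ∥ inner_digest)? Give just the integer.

80

Key is 83 > 64 bytes, so it is hashed to 16 bytes then zero-padded to 64: |K'| = 64.
Outer input = (K'⊕opad) ∥ H(inner) → 64 + 16 = 80 bytes.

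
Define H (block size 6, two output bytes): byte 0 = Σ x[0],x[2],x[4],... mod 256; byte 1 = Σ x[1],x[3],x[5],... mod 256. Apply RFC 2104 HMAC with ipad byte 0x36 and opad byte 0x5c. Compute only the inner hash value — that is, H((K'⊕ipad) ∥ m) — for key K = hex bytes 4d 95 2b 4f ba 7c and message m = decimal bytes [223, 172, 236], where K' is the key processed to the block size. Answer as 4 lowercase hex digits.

ef12

Key hex bytes 4d 95 2b 4f ba 7c is exactly B = 6 bytes: K' = 4d 95 2b 4f ba 7c.
K' ⊕ ipad = 7b a3 1d 79 8c 4a.
Inner input = 7b a3 1d 79 8c 4a ∥ df ac ec.
Inner hash: even-index sum = 751 mod 256 = 239; odd-index sum = 530 mod 256 = 18 → ef 12.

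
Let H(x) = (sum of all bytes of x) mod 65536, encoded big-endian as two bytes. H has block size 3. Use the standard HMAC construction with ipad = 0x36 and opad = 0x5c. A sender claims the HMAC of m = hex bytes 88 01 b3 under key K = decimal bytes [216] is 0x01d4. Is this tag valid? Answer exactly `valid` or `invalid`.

Key decimal bytes [216] = d8 is 1 byte ≤ B = 3; zero-pad to 3 bytes: K' = d8 00 00.
K' ⊕ ipad = ee 36 36; K' ⊕ opad = 84 5c 5c.
Inner hash: sum = 238+54+54+136+1+179 = 662 → 02 96.
Outer hash (recomputed tag): sum = 132+92+92+2+150 = 468 → 01 d4.
Recomputed tag = 01d4; claimed = 01d4 → match.

valid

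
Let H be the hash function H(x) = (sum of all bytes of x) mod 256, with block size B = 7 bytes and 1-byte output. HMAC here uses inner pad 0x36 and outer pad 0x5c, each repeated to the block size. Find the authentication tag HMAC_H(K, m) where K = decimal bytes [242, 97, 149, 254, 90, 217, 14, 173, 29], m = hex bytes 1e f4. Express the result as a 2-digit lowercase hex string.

Key decimal bytes [242, 97, 149, 254, 90, 217, 14, 173, 29] = f2 61 95 fe 5a d9 0e ad 1d is 9 bytes > B = 7, so hash it first: H(key) = f1, then zero-pad to 7 bytes: K' = f1 00 00 00 00 00 00.
K' ⊕ ipad = c7 36 36 36 36 36 36.  K' ⊕ opad = ad 5c 5c 5c 5c 5c 5c.
Inner input = (K'⊕ipad) ∥ m = c7 36 36 36 36 36 36 ∥ 1e f4.
Inner hash: sum = 199+54+54+54+54+54+54+30+244 = 797; mod 256 = 29 → 1d.
Outer input = (K'⊕opad) ∥ inner = ad 5c 5c 5c 5c 5c 5c ∥ 1d.
Outer hash (tag): sum = 173+92+92+92+92+92+92+29 = 754; mod 256 = 242 → f2.

f2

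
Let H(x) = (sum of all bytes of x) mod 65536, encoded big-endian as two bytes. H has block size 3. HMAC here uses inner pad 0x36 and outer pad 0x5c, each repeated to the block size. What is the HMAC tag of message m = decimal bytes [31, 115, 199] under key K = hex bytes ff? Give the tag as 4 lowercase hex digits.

01eb

Key hex bytes ff is 1 byte ≤ B = 3; zero-pad to 3 bytes: K' = ff 00 00.
K' ⊕ ipad = c9 36 36.  K' ⊕ opad = a3 5c 5c.
Inner input = (K'⊕ipad) ∥ m = c9 36 36 ∥ 1f 73 c7.
Inner hash: sum = 201+54+54+31+115+199 = 654 → 02 8e.
Outer input = (K'⊕opad) ∥ inner = a3 5c 5c ∥ 02 8e.
Outer hash (tag): sum = 163+92+92+2+142 = 491 → 01 eb.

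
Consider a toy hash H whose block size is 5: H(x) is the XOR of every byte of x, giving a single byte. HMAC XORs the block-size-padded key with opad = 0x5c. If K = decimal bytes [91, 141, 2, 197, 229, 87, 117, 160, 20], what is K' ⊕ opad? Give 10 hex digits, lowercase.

Key decimal bytes [91, 141, 2, 197, 229, 87, 117, 160, 20] = 5b 8d 02 c5 e5 57 75 a0 14 is 9 bytes > B = 5, so hash it first: H(key) = 62, then zero-pad to 5 bytes: K' = 62 00 00 00 00.
XOR each byte with 0x5c: 62⊕5c=3e, 00⊕5c=5c, 00⊕5c=5c, 00⊕5c=5c, 00⊕5c=5c.

3e5c5c5c5c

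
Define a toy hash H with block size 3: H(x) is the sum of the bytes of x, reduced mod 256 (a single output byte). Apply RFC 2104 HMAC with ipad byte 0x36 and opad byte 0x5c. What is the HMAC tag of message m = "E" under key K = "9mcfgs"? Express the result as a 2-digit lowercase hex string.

fd

Key "9mcfgs" = 39 6d 63 66 67 73 is 6 bytes > B = 3, so hash it first: H(key) = 49, then zero-pad to 3 bytes: K' = 49 00 00.
K' ⊕ ipad = 7f 36 36.  K' ⊕ opad = 15 5c 5c.
Inner input = (K'⊕ipad) ∥ m = 7f 36 36 ∥ 45.
Inner hash: sum = 127+54+54+69 = 304; mod 256 = 48 → 30.
Outer input = (K'⊕opad) ∥ inner = 15 5c 5c ∥ 30.
Outer hash (tag): sum = 21+92+92+48 = 253 → fd.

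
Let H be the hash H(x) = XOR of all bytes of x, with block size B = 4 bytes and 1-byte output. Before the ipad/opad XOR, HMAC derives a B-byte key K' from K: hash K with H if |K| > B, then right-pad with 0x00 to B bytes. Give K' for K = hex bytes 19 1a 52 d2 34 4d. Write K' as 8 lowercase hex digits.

fa000000

|K| = 6 > B = 4, so first hash the key.
H(K): XOR 19⊕1a⊕52⊕d2⊕34⊕4d = fa.
Zero-pad H(K) = fa to 4 bytes: K' = fa 00 00 00.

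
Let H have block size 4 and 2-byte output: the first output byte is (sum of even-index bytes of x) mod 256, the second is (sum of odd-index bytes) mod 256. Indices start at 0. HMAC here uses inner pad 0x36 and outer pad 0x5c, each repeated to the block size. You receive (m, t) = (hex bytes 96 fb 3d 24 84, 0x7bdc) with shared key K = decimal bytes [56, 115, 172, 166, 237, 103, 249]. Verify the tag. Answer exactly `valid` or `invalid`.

Key decimal bytes [56, 115, 172, 166, 237, 103, 249] = 38 73 ac a6 ed 67 f9 is 7 bytes > B = 4, so hash it first: H(key) = ca 80, then zero-pad to 4 bytes: K' = ca 80 00 00.
K' ⊕ ipad = fc b6 36 36; K' ⊕ opad = 96 dc 5c 5c.
Inner hash: even-index sum = 649 mod 256 = 137; odd-index sum = 523 mod 256 = 11 → 89 0b.
Outer hash (recomputed tag): even-index sum = 379 mod 256 = 123; odd-index sum = 323 mod 256 = 67 → 7b 43.
Recomputed tag = 7b43; claimed = 7bdc → mismatch.

invalid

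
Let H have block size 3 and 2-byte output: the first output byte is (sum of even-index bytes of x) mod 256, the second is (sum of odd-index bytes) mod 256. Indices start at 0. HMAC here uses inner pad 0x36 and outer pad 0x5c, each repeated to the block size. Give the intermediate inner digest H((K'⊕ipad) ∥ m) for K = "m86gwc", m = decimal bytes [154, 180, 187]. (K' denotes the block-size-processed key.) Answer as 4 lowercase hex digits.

1689

Key "m86gwc" = 6d 38 36 67 77 63 is 6 bytes > B = 3, so hash it first: H(key) = 1a 02, then zero-pad to 3 bytes: K' = 1a 02 00.
K' ⊕ ipad = 2c 34 36.
Inner input = 2c 34 36 ∥ 9a b4 bb.
Inner hash: even-index sum = 278 mod 256 = 22; odd-index sum = 393 mod 256 = 137 → 16 89.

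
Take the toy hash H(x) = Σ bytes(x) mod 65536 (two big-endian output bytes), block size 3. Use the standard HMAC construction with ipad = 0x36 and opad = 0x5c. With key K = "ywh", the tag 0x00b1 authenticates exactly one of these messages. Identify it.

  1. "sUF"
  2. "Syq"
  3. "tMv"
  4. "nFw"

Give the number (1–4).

2

Key "ywh" = 79 77 68 is exactly B = 3 bytes: K' = 79 77 68.
K' ⊕ ipad = 4f 41 5e; K' ⊕ opad = 25 2b 34.
m1: inner = H(4f 41 5e 73 55 46) = 01 fc; tag = H(25 2b 34 01 fc) = 0181
m2: inner = H(4f 41 5e 53 79 71) = 02 2b; tag = H(25 2b 34 02 2b) = 00b1 ← matches
m3: inner = H(4f 41 5e 74 4d 76) = 02 25; tag = H(25 2b 34 02 25) = 00ab
m4: inner = H(4f 41 5e 6e 46 77) = 02 19; tag = H(25 2b 34 02 19) = 009f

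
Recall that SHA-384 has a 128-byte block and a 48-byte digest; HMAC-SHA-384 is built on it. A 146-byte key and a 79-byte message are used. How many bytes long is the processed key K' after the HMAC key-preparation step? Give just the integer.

128

Key is 146 > 128 bytes, so it is hashed to 48 bytes then zero-padded to 128: |K'| = 128.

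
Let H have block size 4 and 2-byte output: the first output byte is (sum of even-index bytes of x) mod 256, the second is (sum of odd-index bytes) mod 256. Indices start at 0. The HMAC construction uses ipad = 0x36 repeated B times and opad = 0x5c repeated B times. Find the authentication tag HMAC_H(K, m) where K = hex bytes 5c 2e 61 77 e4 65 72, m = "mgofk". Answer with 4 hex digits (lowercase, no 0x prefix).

Key hex bytes 5c 2e 61 77 e4 65 72 is 7 bytes > B = 4, so hash it first: H(key) = 13 0a, then zero-pad to 4 bytes: K' = 13 0a 00 00.
K' ⊕ ipad = 25 3c 36 36.  K' ⊕ opad = 4f 56 5c 5c.
Inner input = (K'⊕ipad) ∥ m = 25 3c 36 36 ∥ 6d 67 6f 66 6b.
Inner hash: even-index sum = 418 mod 256 = 162; odd-index sum = 319 mod 256 = 63 → a2 3f.
Outer input = (K'⊕opad) ∥ inner = 4f 56 5c 5c ∥ a2 3f.
Outer hash (tag): even-index sum = 333 mod 256 = 77; odd-index sum = 241 mod 256 = 241 → 4d f1.

4df1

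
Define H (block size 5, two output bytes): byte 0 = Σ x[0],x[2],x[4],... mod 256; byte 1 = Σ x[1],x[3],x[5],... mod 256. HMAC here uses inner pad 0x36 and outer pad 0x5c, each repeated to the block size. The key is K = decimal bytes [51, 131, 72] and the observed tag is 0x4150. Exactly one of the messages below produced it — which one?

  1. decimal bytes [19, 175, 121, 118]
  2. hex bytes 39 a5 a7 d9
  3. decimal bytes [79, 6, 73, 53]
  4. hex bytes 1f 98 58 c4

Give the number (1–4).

4

Key decimal bytes [51, 131, 72] = 33 83 48 is 3 bytes ≤ B = 5; zero-pad to 5 bytes: K' = 33 83 48 00 00.
K' ⊕ ipad = 05 b5 7e 36 36; K' ⊕ opad = 6f df 14 5c 5c.
m1: inner = H(05 b5 7e 36 36 13 af 79 76) = de 77; tag = H(6f df 14 5c 5c de 77) = 5619
m2: inner = H(05 b5 7e 36 36 39 a5 a7 d9) = 37 cb; tag = H(6f df 14 5c 5c 37 cb) = aa72
m3: inner = H(05 b5 7e 36 36 4f 06 49 35) = f4 83; tag = H(6f df 14 5c 5c f4 83) = 622f
m4: inner = H(05 b5 7e 36 36 1f 98 58 c4) = 15 62; tag = H(6f df 14 5c 5c 15 62) = 4150 ← matches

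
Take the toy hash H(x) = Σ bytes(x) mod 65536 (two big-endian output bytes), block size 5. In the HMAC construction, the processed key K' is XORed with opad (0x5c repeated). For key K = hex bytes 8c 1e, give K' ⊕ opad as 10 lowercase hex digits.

Key hex bytes 8c 1e is 2 bytes ≤ B = 5; zero-pad to 5 bytes: K' = 8c 1e 00 00 00.
XOR each byte with 0x5c: 8c⊕5c=d0, 1e⊕5c=42, 00⊕5c=5c, 00⊕5c=5c, 00⊕5c=5c.

d0425c5c5c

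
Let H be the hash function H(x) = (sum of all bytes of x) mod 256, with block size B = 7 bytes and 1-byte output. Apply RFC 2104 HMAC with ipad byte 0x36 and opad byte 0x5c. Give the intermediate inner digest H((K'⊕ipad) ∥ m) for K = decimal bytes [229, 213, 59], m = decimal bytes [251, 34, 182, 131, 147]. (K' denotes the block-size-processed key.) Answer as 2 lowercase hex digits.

84

Key decimal bytes [229, 213, 59] = e5 d5 3b is 3 bytes ≤ B = 7; zero-pad to 7 bytes: K' = e5 d5 3b 00 00 00 00.
K' ⊕ ipad = d3 e3 0d 36 36 36 36.
Inner input = d3 e3 0d 36 36 36 36 ∥ fb 22 b6 83 93.
Inner hash: sum = 211+227+13+54+54+54+54+251+34+182+131+147 = 1412; mod 256 = 132 → 84.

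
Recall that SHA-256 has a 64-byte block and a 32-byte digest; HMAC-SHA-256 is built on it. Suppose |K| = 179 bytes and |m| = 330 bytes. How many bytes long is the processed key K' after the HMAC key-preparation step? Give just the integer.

64

Key is 179 > 64 bytes, so it is hashed to 32 bytes then zero-padded to 64: |K'| = 64.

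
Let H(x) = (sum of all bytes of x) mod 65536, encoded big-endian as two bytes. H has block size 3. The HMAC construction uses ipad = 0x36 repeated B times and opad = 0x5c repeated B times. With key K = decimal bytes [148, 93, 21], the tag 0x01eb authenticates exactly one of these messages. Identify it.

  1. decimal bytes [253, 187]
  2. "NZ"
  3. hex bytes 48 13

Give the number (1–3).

Key decimal bytes [148, 93, 21] = 94 5d 15 is exactly B = 3 bytes: K' = 94 5d 15.
K' ⊕ ipad = a2 6b 23; K' ⊕ opad = c8 01 49.
m1: inner = H(a2 6b 23 fd bb) = 02 e8; tag = H(c8 01 49 02 e8) = 01fc
m2: inner = H(a2 6b 23 4e 5a) = 01 d8; tag = H(c8 01 49 01 d8) = 01eb ← matches
m3: inner = H(a2 6b 23 48 13) = 01 8b; tag = H(c8 01 49 01 8b) = 019e

2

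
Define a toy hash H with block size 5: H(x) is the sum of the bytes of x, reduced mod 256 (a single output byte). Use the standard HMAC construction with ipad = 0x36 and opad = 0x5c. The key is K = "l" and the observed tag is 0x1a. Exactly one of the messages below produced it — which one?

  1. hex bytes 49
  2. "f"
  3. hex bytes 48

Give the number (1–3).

3

Key "l" = 6c is 1 byte ≤ B = 5; zero-pad to 5 bytes: K' = 6c 00 00 00 00.
K' ⊕ ipad = 5a 36 36 36 36; K' ⊕ opad = 30 5c 5c 5c 5c.
m1: inner = H(5a 36 36 36 36 49) = 7b; tag = H(30 5c 5c 5c 5c 7b) = 1b
m2: inner = H(5a 36 36 36 36 66) = 98; tag = H(30 5c 5c 5c 5c 98) = 38
m3: inner = H(5a 36 36 36 36 48) = 7a; tag = H(30 5c 5c 5c 5c 7a) = 1a ← matches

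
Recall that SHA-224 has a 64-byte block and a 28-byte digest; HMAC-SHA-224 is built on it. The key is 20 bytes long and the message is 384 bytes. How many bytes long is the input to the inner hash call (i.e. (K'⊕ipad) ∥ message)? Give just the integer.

Key is 20 ≤ 64 bytes, zero-padded: |K'| = 64.
Inner input = (K'⊕ipad) ∥ m → 64 + 384 = 448 bytes.

448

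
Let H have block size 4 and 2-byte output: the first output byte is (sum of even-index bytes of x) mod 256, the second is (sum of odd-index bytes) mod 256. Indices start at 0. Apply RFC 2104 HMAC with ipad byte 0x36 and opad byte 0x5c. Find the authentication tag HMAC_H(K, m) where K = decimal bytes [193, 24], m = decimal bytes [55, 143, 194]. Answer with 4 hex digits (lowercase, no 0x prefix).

1f93

Key decimal bytes [193, 24] = c1 18 is 2 bytes ≤ B = 4; zero-pad to 4 bytes: K' = c1 18 00 00.
K' ⊕ ipad = f7 2e 36 36.  K' ⊕ opad = 9d 44 5c 5c.
Inner input = (K'⊕ipad) ∥ m = f7 2e 36 36 ∥ 37 8f c2.
Inner hash: even-index sum = 550 mod 256 = 38; odd-index sum = 243 mod 256 = 243 → 26 f3.
Outer input = (K'⊕opad) ∥ inner = 9d 44 5c 5c ∥ 26 f3.
Outer hash (tag): even-index sum = 287 mod 256 = 31; odd-index sum = 403 mod 256 = 147 → 1f 93.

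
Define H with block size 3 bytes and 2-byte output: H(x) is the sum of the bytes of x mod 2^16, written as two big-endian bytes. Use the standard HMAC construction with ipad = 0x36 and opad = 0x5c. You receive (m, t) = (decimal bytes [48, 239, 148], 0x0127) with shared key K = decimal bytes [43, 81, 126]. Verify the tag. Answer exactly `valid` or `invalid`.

Key decimal bytes [43, 81, 126] = 2b 51 7e is exactly B = 3 bytes: K' = 2b 51 7e.
K' ⊕ ipad = 1d 67 48; K' ⊕ opad = 77 0d 22.
Inner hash: sum = 29+103+72+48+239+148 = 639 → 02 7f.
Outer hash (recomputed tag): sum = 119+13+34+2+127 = 295 → 01 27.
Recomputed tag = 0127; claimed = 0127 → match.

valid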